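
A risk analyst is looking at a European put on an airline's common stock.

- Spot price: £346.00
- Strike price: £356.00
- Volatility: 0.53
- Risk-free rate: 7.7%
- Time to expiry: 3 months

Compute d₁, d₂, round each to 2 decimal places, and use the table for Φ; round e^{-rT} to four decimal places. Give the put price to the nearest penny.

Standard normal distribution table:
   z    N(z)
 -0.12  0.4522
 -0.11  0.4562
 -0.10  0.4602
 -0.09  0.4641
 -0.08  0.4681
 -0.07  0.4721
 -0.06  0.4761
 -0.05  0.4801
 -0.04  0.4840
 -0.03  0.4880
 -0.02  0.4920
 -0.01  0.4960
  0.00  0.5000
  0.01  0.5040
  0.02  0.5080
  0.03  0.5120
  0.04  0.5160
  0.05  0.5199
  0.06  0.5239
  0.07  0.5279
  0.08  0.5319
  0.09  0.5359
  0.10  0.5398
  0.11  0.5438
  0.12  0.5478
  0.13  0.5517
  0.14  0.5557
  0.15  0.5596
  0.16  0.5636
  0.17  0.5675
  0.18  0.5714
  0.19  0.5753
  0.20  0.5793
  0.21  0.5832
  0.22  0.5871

£38.94

σ√T = 0.53·√0.25 = 0.2650
d₁ = [ln(346/356) + (0.077 + 0.53²/2)·0.25] / 0.2650 = [-0.0285 + 0.0544] / 0.2650 = 0.0976 ≈ 0.10
d₂ = d₁ − σ√T = 0.0976 − 0.2650 = -0.1674 ≈ -0.17
e^(−rT) = e^(−0.077·0.25) = 0.9809
P = 356·0.9809·N(0.17) − 346·N(-0.10) = 356·0.9809·0.5675 − 346·0.4602 = 198.1712 − 159.2292 = 38.9420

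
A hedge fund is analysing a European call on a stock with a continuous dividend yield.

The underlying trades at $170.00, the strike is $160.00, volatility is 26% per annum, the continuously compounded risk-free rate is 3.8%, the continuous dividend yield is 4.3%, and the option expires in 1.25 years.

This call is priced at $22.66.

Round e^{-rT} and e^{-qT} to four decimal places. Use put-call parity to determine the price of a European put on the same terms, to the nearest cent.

exp(−qT) = exp(−0.043·1.25) = 0.9477;  exp(−rT) = exp(−0.038·1.25) = 0.9536
Put-call parity: C − P = S·e^(−qT) − K·e^(−rT) = 170·0.9477 − 160·0.9536 = 161.1090 − 152.5760 = 8.5330
P = C − (C − P) = 22.66 − (8.5330) = 14.1270

$14.13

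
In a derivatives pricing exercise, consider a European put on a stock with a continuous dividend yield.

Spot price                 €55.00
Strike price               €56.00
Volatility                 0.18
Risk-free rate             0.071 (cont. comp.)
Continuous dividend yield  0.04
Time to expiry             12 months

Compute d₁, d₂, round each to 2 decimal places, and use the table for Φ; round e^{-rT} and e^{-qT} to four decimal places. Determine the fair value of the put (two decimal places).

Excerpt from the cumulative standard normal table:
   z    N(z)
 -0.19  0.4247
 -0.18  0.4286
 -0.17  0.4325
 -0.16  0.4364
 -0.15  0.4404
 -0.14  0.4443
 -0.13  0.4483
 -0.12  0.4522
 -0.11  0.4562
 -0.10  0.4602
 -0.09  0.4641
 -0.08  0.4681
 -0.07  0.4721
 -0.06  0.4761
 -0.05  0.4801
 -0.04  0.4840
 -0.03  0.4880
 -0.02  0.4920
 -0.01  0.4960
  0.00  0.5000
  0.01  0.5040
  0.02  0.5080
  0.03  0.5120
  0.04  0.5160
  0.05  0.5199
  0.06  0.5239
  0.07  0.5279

σ√T = 0.18·√1 = 0.1800
ln(S/K) + (r − q + σ²/2)T = ln(55/56) + (0.071 − 0.04 + 0.18²/2)·1 = -0.0180 + 0.0472 = 0.0292
d₁ = 0.0292 / 0.1800 = 0.1621 ≈ 0.16
d₂ = d₁ − σ√T = 0.1621 − 0.1800 = -0.0179 ≈ -0.02
e^(−qT) = e^(−0.04·1) = 0.9608;  e^(−rT) = e^(−0.071·1) = 0.9315
N(−d₂) = N(0.02) = 0.5080;  N(−d₁) = N(-0.16) = 0.4364
P = 56·0.9315·0.5080 − 55·0.9608·0.4364 = 26.4993 − 23.0611 = 3.4382

€3.44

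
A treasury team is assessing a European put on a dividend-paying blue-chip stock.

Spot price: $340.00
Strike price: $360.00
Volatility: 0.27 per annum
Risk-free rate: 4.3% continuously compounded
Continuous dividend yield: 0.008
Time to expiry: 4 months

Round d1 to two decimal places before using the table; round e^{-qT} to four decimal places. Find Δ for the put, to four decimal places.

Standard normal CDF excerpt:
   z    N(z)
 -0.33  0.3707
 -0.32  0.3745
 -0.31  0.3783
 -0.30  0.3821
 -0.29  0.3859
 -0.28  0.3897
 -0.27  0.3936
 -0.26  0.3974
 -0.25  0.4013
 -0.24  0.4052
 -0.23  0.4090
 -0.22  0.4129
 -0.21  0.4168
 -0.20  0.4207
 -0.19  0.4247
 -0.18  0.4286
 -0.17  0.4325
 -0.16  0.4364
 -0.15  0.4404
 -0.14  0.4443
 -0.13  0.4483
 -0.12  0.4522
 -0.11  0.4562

σ√T = 0.27·√0.3333 = 0.1559
d₁ = [ln(340/360) + (0.043 − 0.008 + ½·0.27²)·0.3333] / (σ√T) = (-0.0572 + 0.0238) / 0.1559 = -0.2139 ≈ -0.21
N(d₁) = N(-0.21) = 0.4168
Δ_put = e^(−qT)·(N(d₁) − 1) = 0.9973·(0.4168 − 1) = -0.5816

-0.5816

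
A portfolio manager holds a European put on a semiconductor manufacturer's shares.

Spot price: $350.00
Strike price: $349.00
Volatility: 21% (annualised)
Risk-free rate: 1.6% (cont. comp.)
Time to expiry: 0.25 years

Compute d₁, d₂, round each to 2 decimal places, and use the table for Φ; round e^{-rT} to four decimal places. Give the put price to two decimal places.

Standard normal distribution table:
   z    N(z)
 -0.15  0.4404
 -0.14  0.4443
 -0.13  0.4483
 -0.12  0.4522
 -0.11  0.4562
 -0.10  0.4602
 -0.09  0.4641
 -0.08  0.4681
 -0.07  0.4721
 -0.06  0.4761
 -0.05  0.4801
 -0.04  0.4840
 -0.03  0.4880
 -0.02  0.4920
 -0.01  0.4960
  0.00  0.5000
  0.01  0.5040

$14.14

σ√T = 0.21·√0.25 = 0.1050
d₁ = [ln(350/349) + (0.016 + 0.21²/2)·0.25] / 0.1050 = [0.0029 + 0.0095] / 0.1050 = 0.1178 → 0.12
d₂ = d₁ − σ√T = 0.1178 − 0.1050 = 0.0128 → 0.01
e^(−rT) = e^(−0.016·0.25) = 0.9960
N(−d₂) = N(-0.01) = 0.4960;  N(−d₁) = N(-0.12) = 0.4522
P = 349·0.9960·0.4960 − 350·0.4522 = 172.4116 − 158.2700 = 14.1416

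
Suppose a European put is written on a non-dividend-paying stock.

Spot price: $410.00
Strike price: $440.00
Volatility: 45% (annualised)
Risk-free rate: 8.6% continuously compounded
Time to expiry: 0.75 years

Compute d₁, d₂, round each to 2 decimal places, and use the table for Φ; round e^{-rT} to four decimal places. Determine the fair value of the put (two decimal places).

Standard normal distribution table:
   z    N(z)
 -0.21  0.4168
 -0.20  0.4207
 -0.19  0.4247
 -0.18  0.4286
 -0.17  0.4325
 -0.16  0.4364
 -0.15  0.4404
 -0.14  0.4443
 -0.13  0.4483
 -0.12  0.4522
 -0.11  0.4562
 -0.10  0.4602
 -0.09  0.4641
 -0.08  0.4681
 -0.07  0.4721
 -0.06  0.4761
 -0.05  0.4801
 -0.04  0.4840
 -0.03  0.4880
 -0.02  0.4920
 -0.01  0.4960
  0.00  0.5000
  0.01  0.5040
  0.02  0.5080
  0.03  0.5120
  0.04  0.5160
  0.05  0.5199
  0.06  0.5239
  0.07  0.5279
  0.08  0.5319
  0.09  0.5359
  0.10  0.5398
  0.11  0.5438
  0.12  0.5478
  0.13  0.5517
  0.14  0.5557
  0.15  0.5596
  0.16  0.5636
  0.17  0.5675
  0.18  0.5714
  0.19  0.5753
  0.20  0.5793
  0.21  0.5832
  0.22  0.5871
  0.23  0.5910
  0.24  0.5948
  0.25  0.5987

$64.84

T = 0.75;  σ√T = 0.3897
d₁ = [ln(410/440) + (0.086 + 0.45²/2)·0.75] / 0.3897 = [-0.0706 + 0.1404] / 0.3897 = 0.1792 ≈ 0.18
d₂ = d₁ − σ√T = 0.1792 − 0.3897 = -0.2106 ≈ -0.21
e^(−rT) = e^(−0.086·0.75) = 0.9375
N(−d₂) = N(0.21) = 0.5832;  N(−d₁) = N(-0.18) = 0.4286
P = 440·0.9375·0.5832 − 410·0.4286 = 240.5700 − 175.7260 = 64.8440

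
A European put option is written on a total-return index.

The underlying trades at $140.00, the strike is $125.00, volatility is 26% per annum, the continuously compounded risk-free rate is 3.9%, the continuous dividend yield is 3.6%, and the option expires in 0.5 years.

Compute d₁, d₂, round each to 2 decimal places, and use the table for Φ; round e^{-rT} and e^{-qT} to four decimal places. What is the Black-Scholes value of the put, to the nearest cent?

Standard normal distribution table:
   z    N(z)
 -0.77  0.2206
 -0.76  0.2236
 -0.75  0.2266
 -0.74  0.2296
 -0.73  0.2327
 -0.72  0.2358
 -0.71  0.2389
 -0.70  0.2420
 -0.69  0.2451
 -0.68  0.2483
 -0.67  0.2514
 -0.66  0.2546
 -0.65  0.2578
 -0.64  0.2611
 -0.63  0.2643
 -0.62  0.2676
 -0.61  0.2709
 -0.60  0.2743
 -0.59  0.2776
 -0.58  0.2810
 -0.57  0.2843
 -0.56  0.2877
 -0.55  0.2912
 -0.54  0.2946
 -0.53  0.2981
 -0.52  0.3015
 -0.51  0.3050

$4.12

σ√T = 0.26 × 0.7071 = 0.1838
d₁ = [ln(140/125) + (0.039 − 0.036 + 0.26²/2)·0.5] / 0.1838 = [0.1133 + 0.0184] / 0.1838 = 0.7165 ⇒ 0.72
d₂ = d₁ − σ√T = 0.7165 − 0.1838 = 0.5327 ⇒ 0.53
e^(−qT) = e^(−0.036·0.5) = 0.9822;  e^(−rT) = e^(−0.039·0.5) = 0.9807
N(−d₂) = N(-0.53) = 0.2981;  N(−d₁) = N(-0.72) = 0.2358
P = 125·0.9807·0.2981 − 140·0.9822·0.2358 = 36.5433 − 32.4244 = 4.1189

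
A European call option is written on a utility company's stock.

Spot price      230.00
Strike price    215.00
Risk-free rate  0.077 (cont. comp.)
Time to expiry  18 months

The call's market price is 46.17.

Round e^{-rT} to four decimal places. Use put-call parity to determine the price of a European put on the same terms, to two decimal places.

exp(−rT) = exp(−0.077·1.5) = 0.8909
Put-call parity: C − P = S − K·e^(−rT) = 230 − 215·0.8909 = 230 − 191.5435 = 38.4565
P = C − (C − P) = 46.17 − (38.4565) = 7.7135

7.71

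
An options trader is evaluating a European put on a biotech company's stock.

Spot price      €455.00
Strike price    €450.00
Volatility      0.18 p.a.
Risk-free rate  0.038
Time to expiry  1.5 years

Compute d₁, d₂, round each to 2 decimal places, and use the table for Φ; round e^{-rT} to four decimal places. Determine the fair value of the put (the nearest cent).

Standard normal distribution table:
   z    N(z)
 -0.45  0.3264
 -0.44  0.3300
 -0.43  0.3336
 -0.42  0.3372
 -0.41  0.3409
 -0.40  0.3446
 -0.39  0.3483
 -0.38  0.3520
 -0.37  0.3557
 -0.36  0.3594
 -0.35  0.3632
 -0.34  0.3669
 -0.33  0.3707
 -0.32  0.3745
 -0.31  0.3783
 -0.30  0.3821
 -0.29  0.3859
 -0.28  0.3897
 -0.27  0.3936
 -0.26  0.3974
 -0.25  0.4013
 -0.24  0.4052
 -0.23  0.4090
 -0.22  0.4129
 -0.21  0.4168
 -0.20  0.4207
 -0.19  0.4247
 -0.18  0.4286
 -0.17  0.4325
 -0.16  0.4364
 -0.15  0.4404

σ√T = 0.18·√1.5 = 0.2205
d₁ = [ln(455/450) + (0.038 + 0.18²/2)·1.5] / 0.2205 = [0.0110 + 0.0813] / 0.2205 = 0.4189 ⇒ 0.42
d₂ = d₁ − σ√T = 0.4189 − 0.2205 = 0.1985 ⇒ 0.20
exp(−rT) = exp(−0.038·1.5) = 0.9446
N(−d₂) = N(-0.20) = 0.4207;  N(−d₁) = N(-0.42) = 0.3372
P = 450·0.9446·0.4207 − 455·0.3372 = 178.8269 − 153.4260 = 25.4009

€25.40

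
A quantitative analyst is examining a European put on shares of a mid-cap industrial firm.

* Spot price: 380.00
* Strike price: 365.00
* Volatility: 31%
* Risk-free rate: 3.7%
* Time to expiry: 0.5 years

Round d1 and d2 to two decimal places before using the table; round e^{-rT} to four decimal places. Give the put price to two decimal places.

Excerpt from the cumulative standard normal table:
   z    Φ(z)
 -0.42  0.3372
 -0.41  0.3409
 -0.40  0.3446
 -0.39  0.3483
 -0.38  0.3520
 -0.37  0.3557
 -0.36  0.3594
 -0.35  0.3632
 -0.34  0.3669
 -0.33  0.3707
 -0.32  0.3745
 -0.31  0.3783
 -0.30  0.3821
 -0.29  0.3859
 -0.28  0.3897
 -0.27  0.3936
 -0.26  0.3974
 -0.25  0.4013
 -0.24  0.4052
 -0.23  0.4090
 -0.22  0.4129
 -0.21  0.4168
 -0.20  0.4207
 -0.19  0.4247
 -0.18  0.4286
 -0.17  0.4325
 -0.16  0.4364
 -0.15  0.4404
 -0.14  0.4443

22.61

T = 0.5;  σ√T = 0.2192
d₁ = [ln(380/365) + (0.037 + 0.31²/2)·0.5] / 0.2192 = [0.0403 + 0.0425] / 0.2192 = 0.3777 → 0.38
d₂ = d₁ − σ√T = 0.3777 − 0.2192 = 0.1585 → 0.16
e^(−rT) = e^(−0.037·0.5) = 0.9817
N(−d₂) = N(-0.16) = 0.4364;  N(−d₁) = N(-0.38) = 0.3520
P = 365·0.9817·0.4364 − 380·0.3520 = 156.3711 − 133.7600 = 22.6111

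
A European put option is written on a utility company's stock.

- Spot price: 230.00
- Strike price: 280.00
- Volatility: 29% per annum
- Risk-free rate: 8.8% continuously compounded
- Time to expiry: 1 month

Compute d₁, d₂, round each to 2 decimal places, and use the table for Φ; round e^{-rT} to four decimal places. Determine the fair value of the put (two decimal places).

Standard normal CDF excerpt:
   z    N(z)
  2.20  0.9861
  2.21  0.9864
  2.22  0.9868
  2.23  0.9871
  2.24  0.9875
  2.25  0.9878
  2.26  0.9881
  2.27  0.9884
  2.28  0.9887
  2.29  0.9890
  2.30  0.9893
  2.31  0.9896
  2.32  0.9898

σ√T = 0.29 × 0.2887 = 0.0837
d₁ = [ln(230/280) + (0.088 + 0.29²/2)·0.08333] / 0.0837 = [-0.1967 + 0.0108] / 0.0837 = -2.2203 which rounds to -2.22
d₂ = d₁ − σ√T = -2.2203 − 0.0837 = -2.3040 which rounds to -2.30
exp(−rT) = exp(−0.088·0.08333) = 0.9927
P = 280·0.9927·N(2.30) − 230·N(2.22) = 280·0.9927·0.9893 − 230·0.9868 = 274.9819 − 226.9640 = 48.0179

48.02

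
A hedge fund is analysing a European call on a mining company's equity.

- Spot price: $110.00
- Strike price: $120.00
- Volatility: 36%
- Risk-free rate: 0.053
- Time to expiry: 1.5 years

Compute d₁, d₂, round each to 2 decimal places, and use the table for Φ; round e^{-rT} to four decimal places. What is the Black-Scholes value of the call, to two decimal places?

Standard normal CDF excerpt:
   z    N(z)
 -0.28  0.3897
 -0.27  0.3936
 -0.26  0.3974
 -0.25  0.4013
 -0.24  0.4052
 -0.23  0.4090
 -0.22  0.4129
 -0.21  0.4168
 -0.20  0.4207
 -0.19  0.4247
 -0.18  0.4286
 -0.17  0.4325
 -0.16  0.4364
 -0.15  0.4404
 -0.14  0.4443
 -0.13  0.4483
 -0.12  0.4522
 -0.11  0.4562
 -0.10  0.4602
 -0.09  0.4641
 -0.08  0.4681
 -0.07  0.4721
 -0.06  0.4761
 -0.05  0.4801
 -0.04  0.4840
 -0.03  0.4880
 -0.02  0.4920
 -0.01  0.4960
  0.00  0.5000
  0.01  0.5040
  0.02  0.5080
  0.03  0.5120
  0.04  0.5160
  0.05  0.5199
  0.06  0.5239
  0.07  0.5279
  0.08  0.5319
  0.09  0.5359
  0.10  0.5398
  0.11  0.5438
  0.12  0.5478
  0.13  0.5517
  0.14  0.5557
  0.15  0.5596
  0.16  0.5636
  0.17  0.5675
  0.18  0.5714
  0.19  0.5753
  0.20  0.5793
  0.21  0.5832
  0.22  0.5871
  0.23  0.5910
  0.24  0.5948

$18.81

σ√T = 0.36 × 1.2247 = 0.4409
d₁ = [ln(110/120) + (0.053 + 0.36²/2)·1.5] / 0.4409 = [-0.0870 + 0.1767] / 0.4409 = 0.2034 ⇒ 0.20
d₂ = d₁ − σ√T = 0.2034 − 0.4409 = -0.2375 ⇒ -0.24
e^(−rT) = e^(−0.053·1.5) = 0.9236
N(d₁) = N(0.20) = 0.5793;  N(d₂) = N(-0.24) = 0.4052
C = 110·0.5793 − 120·0.9236·0.4052 = 63.7230 − 44.9091 = 18.8139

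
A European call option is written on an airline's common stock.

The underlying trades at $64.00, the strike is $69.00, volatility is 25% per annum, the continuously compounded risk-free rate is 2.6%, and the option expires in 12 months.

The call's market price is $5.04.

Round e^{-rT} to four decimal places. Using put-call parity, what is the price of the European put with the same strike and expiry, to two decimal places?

exp(−rT) = exp(−0.026·1) = 0.9743
Put-call parity: C − P = S − K·e^(−rT) = 64 − 69·0.9743 = 64 − 67.2267 = -3.2267
P = C − (C − P) = 5.04 − (-3.2267) = 8.2667

$8.27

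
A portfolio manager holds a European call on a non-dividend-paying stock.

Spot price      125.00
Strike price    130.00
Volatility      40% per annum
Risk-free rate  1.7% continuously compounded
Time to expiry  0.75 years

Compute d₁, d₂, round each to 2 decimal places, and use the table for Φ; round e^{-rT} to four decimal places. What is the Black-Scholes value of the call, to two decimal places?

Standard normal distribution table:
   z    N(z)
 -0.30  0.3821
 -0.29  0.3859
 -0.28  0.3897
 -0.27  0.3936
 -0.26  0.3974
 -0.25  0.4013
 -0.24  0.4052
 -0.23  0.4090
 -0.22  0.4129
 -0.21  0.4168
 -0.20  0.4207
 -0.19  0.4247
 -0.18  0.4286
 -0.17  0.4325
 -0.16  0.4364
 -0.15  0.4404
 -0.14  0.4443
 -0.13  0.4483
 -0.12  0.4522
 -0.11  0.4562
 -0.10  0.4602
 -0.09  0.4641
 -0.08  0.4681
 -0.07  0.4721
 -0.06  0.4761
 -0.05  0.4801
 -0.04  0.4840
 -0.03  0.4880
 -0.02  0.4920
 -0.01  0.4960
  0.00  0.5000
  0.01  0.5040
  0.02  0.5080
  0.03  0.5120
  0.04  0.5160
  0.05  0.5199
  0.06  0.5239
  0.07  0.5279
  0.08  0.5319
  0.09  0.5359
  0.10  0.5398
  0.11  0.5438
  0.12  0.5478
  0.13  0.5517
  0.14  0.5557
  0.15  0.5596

15.97

σ√T = 0.4·√0.75 = 0.3464
d₁ = [ln(125/130) + (0.017 + 0.4²/2)·0.75] / 0.3464 = [-0.0392 + 0.0728] / 0.3464 = 0.0968 → 0.10
d₂ = d₁ − σ√T = 0.0968 − 0.3464 = -0.2496 → -0.25
exp(−rT) = exp(−0.017·0.75) = 0.9873
N(d₁) = N(0.10) = 0.5398;  N(d₂) = N(-0.25) = 0.4013
C = 125·0.5398 − 130·0.9873·0.4013 = 67.4750 − 51.5065 = 15.9685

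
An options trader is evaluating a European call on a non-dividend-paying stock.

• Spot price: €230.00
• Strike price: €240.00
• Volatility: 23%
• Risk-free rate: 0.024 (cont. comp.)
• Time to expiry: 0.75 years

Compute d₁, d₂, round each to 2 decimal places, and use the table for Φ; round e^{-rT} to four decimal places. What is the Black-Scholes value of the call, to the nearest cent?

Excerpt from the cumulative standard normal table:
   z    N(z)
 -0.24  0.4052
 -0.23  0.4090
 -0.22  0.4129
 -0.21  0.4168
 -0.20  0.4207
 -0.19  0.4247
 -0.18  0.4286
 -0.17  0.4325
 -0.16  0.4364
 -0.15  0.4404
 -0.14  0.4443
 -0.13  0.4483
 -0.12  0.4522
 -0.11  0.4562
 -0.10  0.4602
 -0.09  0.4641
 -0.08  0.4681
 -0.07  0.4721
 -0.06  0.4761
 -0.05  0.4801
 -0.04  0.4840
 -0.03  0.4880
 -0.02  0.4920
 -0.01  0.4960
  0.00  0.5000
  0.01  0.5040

T = 0.75;  σ√T = 0.1992
d₁ = [ln(230/240) + (0.024 + ½·0.23²)·0.75] / (σ√T) = (-0.0426 + 0.0378) / 0.1992 = -0.0237 ⇒ -0.02
d₂ = -0.0237 − 0.1992 = -0.2229 ⇒ -0.22
e^(−rT) = e^(−0.024·0.75) = 0.9822
N(d₁) = N(-0.02) = 0.4920;  N(d₂) = N(-0.22) = 0.4129
C = 230·0.4920 − 240·0.9822·0.4129 = 113.1600 − 97.3321 = 15.8279

€15.83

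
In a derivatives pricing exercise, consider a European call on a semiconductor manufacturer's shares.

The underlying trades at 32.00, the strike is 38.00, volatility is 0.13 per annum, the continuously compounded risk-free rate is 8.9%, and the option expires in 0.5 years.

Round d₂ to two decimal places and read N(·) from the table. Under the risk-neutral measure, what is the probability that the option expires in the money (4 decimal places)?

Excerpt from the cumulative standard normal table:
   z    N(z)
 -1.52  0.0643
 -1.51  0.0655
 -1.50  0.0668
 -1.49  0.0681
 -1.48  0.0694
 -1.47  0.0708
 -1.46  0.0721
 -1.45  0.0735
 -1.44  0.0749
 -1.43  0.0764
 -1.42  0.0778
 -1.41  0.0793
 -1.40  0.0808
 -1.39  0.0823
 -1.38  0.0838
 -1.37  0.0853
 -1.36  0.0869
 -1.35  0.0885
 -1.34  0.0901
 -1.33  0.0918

0.0764

σ√T = 0.13·√0.5 = 0.0919
d₁ = [ln(32/38) + (0.089 + 0.13²/2)·0.5] / 0.0919 = [-0.1719 + 0.0487] / 0.0919 = -1.3394 which rounds to -1.34
d₂ = d₁ − σ√T = -1.3394 − 0.0919 = -1.4314 which rounds to -1.43
Pr(exercise) under Q = N(d₂) = 0.0764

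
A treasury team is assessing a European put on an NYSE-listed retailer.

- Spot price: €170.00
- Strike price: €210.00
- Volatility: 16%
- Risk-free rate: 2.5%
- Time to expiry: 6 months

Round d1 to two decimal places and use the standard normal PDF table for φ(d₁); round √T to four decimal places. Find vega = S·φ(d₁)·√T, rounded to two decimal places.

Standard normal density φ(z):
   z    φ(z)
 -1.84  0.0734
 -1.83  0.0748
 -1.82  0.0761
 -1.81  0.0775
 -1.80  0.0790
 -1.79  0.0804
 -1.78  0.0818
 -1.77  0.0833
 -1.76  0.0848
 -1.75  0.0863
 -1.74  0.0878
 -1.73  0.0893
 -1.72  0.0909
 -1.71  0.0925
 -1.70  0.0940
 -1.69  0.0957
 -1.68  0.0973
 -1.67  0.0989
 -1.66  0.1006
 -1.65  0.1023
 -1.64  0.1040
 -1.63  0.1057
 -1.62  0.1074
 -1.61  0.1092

σ√T = 0.16·√0.5 = 0.1131
d₁ = [ln(170/210) + (0.025 + 0.16²/2)·0.5] / 0.1131 = [-0.2113 + 0.0189] / 0.1131 = -1.7007 → -1.70
√T = √0.5 = 0.7071
φ(d₁) = φ(-1.70) = 0.0940
vega = S·φ(d₁)·√T = 170·0.0940·0.7071 = 11.2995

11.30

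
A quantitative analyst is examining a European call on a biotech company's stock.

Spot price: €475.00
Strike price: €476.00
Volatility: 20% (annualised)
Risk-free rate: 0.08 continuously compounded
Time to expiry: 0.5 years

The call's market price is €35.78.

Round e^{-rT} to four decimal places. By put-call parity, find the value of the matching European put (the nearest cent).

e^(−rT) = e^(−0.08·0.5) = 0.9608
Put-call parity: C − P = S − K·e^(−rT) = 475 − 476·0.9608 = 475 − 457.3408 = 17.6592
P = C − (C − P) = 35.78 − (17.6592) = 18.1208

€18.12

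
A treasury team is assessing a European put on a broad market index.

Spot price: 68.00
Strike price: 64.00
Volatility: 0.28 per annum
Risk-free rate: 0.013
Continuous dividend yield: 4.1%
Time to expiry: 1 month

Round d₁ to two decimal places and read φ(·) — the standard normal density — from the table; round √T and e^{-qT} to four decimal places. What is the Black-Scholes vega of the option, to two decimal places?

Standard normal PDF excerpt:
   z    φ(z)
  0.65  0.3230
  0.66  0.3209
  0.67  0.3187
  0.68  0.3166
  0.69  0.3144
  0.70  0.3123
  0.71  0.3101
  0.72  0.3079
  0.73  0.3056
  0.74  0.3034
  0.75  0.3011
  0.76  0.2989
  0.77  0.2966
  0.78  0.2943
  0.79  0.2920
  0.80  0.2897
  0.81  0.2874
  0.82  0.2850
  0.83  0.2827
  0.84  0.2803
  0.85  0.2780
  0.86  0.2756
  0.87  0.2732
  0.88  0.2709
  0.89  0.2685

σ√T = 0.28·√0.08333 = 0.0808
d₁ = [ln(68/64) + (0.013 − 0.041 + 0.28²/2)·0.08333] / 0.0808 = [0.0606 + 0.0009] / 0.0808 = 0.7616 which rounds to 0.76
√T = √0.08333 = 0.2887
φ(d₁) = φ(0.76) = 0.2989
exp(−qT) = exp(−0.041·0.08333) = 0.9966
vega = S·exp(−qT)·φ(d₁)·√T = 68·0.9966·0.2989·0.2887 = 5.8479

5.85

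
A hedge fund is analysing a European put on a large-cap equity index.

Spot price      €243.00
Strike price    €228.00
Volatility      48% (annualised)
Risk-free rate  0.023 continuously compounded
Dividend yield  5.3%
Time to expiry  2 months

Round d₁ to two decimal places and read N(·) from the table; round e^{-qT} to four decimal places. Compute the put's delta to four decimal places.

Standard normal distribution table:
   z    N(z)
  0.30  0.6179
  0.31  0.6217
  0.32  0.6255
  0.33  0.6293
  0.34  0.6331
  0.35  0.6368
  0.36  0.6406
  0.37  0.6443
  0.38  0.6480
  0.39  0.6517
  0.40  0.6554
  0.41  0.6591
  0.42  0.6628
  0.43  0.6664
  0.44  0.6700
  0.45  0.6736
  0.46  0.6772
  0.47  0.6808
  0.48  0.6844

-0.3416

T = 0.1667;  σ√T = 0.1960
ln(S/K) + (r − q + σ²/2)T = ln(243/228) + (0.023 − 0.053 + 0.48²/2)·0.1667 = 0.0637 + 0.0142 = 0.0779
d₁ = 0.0779 / 0.1960 = 0.3976 ≈ 0.40
N(d₁) = N(0.40) = 0.6554
Δ_put = e^(−qT)·(N(d₁) − 1) = 0.9912·(0.6554 − 1) = -0.3416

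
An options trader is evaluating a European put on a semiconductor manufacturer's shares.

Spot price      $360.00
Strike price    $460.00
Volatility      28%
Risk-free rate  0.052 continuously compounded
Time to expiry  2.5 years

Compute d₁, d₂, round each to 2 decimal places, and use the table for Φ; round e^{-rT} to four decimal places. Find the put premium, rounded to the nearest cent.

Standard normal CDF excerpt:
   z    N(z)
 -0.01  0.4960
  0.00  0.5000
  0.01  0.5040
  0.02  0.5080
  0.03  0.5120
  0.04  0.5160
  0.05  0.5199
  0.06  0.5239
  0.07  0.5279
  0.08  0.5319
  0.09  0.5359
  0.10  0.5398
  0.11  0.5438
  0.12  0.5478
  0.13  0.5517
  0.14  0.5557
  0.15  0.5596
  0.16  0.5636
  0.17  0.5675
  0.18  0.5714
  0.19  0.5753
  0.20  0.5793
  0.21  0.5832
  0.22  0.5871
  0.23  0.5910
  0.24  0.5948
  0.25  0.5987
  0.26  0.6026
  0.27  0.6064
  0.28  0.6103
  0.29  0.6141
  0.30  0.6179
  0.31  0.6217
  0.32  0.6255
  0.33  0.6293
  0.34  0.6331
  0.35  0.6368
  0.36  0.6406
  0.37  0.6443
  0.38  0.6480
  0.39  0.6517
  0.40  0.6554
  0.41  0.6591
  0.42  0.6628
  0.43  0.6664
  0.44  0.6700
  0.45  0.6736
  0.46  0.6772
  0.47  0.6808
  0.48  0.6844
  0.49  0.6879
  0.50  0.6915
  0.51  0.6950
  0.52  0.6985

σ√T = 0.28 × 1.5811 = 0.4427
d₁ = [ln(360/460) + (0.052 + ½·0.28²)·2.5] / (σ√T) = (-0.2451 + 0.2280) / 0.4427 = -0.0387 ≈ -0.04
d₂ = -0.0387 − 0.4427 = -0.4814 ≈ -0.48
e^(−rT) = e^(−0.052·2.5) = 0.8781
P = 460·0.8781·N(0.48) − 360·N(0.04) = 460·0.8781·0.6844 − 360·0.5160 = 276.4470 − 185.7600 = 90.6870

$90.69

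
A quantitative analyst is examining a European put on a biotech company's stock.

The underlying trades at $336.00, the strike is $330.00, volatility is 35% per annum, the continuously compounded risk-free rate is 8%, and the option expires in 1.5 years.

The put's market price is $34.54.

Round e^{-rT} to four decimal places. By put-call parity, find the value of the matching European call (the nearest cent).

$77.86

exp(−rT) = exp(−0.08·1.5) = 0.8869
Put-call parity: C − P = S − K·e^(−rT) = 336 − 330·0.8869 = 336 − 292.6770 = 43.3230
C = P + (C − P) = 34.54 + (43.3230) = 77.8630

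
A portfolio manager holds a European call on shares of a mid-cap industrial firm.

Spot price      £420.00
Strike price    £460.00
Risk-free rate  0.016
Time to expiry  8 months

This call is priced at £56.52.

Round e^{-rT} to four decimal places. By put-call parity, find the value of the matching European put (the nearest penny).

exp(−rT) = exp(−0.016·0.6667) = 0.9894
Put-call parity: C − P = S − K·e^(−rT) = 420 − 460·0.9894 = 420 − 455.1240 = -35.1240
P = C − (C − P) = 56.52 − (-35.1240) = 91.6440

£91.64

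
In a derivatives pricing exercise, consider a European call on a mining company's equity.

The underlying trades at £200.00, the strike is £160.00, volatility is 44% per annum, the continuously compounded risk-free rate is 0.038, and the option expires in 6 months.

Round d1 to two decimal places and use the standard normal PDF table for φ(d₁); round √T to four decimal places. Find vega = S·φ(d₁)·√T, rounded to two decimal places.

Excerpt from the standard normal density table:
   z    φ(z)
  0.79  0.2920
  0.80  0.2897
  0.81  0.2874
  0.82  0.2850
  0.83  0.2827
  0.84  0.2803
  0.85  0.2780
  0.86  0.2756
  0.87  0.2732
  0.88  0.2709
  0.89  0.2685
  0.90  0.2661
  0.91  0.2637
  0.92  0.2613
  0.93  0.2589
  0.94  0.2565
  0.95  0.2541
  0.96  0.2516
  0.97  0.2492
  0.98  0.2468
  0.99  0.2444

σ√T = 0.44·√0.5 = 0.3111
d₁ = [ln(200/160) + (0.038 + ½·0.44²)·0.5] / (σ√T) = (0.2231 + 0.0674) / 0.3111 = 0.9338 ≈ 0.93
√T = √0.5 = 0.7071
φ(d₁) = φ(0.93) = 0.2589
vega = S·φ(d₁)·√T = 200·0.2589·0.7071 = 36.6136

36.61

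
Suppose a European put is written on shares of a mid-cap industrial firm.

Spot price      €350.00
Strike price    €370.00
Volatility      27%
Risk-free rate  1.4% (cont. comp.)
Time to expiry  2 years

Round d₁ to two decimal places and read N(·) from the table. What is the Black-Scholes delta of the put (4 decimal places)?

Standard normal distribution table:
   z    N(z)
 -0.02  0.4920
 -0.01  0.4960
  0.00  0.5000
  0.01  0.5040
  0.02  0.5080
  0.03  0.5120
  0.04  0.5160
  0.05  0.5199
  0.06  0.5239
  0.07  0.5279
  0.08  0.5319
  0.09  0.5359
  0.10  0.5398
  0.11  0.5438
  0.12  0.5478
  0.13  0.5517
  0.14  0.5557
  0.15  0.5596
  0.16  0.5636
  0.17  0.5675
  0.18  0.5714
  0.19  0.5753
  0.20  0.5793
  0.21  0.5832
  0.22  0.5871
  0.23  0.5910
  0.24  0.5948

-0.4522

σ√T = 0.27 × 1.4142 = 0.3818
d₁ = [ln(350/370) + (0.014 + 0.27²/2)·2] / 0.3818 = [-0.0556 + 0.1009] / 0.3818 = 0.1187 → 0.12
N(d₁) = N(0.12) = 0.5478
Δ_put = N(d₁) − 1 = 0.5478 − 1 = -0.4522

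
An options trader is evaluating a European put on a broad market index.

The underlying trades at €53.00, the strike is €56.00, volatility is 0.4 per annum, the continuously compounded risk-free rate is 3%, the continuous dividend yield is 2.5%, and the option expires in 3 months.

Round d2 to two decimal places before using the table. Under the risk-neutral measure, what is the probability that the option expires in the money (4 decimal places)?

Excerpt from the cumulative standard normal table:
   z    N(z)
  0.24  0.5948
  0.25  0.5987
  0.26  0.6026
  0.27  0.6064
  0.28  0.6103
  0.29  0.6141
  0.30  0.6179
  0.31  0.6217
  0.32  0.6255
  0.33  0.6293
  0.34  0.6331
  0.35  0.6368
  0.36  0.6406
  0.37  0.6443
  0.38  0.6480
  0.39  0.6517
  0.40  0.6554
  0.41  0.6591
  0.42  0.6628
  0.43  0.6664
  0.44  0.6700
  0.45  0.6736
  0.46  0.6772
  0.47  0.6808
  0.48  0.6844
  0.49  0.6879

σ√T = 0.4 × 0.5000 = 0.2000
d₁ = [ln(53/56) + (0.03 − 0.025 + ½·0.4²)·0.25] / (σ√T) = (-0.0551 + 0.0213) / 0.2000 = -0.1690 → -0.17
d₂ = -0.1690 − 0.2000 = -0.3690 → -0.37
Pr(exercise) under Q = N(−d₂) = N(0.37) = 0.6443

0.6443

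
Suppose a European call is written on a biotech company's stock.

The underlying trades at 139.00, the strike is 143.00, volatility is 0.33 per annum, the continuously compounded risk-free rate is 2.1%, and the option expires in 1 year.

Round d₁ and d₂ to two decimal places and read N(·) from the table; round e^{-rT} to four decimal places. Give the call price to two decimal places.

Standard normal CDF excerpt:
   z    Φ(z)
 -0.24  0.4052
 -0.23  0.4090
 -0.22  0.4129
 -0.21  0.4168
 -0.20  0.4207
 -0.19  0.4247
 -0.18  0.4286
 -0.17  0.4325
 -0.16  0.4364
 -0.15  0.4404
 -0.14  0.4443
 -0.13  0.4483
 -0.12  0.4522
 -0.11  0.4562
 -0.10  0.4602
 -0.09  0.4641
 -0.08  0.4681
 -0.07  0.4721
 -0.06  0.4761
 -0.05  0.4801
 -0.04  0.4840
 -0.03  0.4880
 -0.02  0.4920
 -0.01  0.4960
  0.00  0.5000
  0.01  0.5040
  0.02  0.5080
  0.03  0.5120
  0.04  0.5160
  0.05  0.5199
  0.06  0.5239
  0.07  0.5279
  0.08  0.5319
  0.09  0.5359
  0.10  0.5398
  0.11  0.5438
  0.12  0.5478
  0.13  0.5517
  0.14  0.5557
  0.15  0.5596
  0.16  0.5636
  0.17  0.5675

σ√T = 0.33·√1 = 0.3300
d₁ = [ln(139/143) + (0.021 + 0.33²/2)·1] / 0.3300 = [-0.0284 + 0.0755] / 0.3300 = 0.1427 ⇒ 0.14
d₂ = d₁ − σ√T = 0.1427 − 0.3300 = -0.1873 ⇒ -0.19
exp(−rT) = exp(−0.021·1) = 0.9792
N(d₁) = N(0.14) = 0.5557;  N(d₂) = N(-0.19) = 0.4247
C = 139·0.5557 − 143·0.9792·0.4247 = 77.2423 − 59.4689 = 17.7734

17.77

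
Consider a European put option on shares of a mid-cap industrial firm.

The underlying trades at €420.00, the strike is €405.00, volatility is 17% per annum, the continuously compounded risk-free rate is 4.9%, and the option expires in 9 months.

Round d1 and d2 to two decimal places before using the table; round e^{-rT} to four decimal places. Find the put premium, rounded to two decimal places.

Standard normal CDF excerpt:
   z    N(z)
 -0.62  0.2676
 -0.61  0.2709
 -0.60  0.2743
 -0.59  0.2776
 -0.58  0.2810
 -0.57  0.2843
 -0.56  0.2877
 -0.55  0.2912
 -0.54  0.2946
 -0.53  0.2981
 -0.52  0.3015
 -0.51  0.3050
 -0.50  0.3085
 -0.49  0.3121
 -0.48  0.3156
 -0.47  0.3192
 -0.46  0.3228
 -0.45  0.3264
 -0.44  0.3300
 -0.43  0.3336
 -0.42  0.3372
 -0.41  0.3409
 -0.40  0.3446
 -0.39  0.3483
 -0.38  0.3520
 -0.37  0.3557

T = 0.75;  σ√T = 0.1472
d₁ = [ln(420/405) + (0.049 + 0.17²/2)·0.75] / 0.1472 = [0.0364 + 0.0476] / 0.1472 = 0.5703 which rounds to 0.57
d₂ = d₁ − σ√T = 0.5703 − 0.1472 = 0.4230 which rounds to 0.42
e^(−rT) = e^(−0.049·0.75) = 0.9639
N(−d₂) = N(-0.42) = 0.3372;  N(−d₁) = N(-0.57) = 0.2843
P = 405·0.9639·0.3372 − 420·0.2843 = 131.6360 − 119.4060 = 12.2300

€12.23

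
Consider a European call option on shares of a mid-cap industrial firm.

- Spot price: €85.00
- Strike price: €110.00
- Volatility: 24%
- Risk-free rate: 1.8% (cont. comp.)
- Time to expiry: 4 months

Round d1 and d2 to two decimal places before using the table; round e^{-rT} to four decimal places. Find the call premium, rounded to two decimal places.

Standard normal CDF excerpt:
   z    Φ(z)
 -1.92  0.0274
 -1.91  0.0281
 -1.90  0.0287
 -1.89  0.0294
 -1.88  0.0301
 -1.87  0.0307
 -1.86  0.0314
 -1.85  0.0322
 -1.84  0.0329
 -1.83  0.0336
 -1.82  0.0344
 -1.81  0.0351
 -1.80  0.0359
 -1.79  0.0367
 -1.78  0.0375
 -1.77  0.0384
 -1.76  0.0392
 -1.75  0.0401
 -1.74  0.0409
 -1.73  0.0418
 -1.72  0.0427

€0.19

T = 0.3333;  σ√T = 0.1386
d₁ = [ln(85/110) + (0.018 + ½·0.24²)·0.3333] / (σ√T) = (-0.2578 + 0.0156) / 0.1386 = -1.7481 ≈ -1.75
d₂ = -1.7481 − 0.1386 = -1.8867 ≈ -1.89
e^(−rT) = e^(−0.018·0.3333) = 0.9940
N(d₁) = N(-1.75) = 0.0401;  N(d₂) = N(-1.89) = 0.0294
C = 85·0.0401 − 110·0.9940·0.0294 = 3.4085 − 3.2146 = 0.1939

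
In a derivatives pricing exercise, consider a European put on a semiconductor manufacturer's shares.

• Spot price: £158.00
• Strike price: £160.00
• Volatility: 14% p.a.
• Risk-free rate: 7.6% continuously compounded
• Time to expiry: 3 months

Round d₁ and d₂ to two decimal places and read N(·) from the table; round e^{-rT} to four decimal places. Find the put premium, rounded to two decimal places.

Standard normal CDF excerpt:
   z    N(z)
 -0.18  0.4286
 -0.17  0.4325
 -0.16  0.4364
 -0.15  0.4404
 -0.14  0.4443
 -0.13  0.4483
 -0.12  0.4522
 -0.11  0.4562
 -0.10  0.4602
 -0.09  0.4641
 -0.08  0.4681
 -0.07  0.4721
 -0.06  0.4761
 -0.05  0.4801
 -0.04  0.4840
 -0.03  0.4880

σ√T = 0.14·√0.25 = 0.0700
d₁ = [ln(158/160) + (0.076 + 0.14²/2)·0.25] / 0.0700 = [-0.0126 + 0.0215] / 0.0700 = 0.1267 which rounds to 0.13
d₂ = d₁ − σ√T = 0.1267 − 0.0700 = 0.0567 which rounds to 0.06
e^(−rT) = e^(−0.076·0.25) = 0.9812
N(−d₂) = N(-0.06) = 0.4761;  N(−d₁) = N(-0.13) = 0.4483
P = 160·0.9812·0.4761 − 158·0.4483 = 74.7439 − 70.8314 = 3.9125

£3.91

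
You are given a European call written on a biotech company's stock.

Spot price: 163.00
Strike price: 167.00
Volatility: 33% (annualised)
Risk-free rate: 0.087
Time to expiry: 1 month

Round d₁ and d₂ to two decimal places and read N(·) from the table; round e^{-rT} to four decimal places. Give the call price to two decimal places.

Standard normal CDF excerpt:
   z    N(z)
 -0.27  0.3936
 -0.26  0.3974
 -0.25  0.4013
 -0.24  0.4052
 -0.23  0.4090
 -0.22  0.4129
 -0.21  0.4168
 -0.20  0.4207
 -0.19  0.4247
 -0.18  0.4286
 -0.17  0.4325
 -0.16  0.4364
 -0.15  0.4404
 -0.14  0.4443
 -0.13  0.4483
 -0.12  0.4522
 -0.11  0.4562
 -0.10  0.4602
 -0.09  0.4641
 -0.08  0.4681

5.26

T = 0.08333;  σ√T = 0.0953
ln(S/K) + (r + σ²/2)T = ln(163/167) + (0.087 + 0.33²/2)·0.08333 = -0.0242 + 0.0118 = -0.0125
d₁ = -0.0125 / 0.0953 = -0.1308 ⇒ -0.13
d₂ = d₁ − σ√T = -0.1308 − 0.0953 = -0.2260 ⇒ -0.23
e^(−rT) = e^(−0.087·0.08333) = 0.9928
C = 163·N(-0.13) − 167·0.9928·N(-0.23) = 163·0.4483 − 167·0.9928·0.4090 = 73.0729 − 67.8112 = 5.2617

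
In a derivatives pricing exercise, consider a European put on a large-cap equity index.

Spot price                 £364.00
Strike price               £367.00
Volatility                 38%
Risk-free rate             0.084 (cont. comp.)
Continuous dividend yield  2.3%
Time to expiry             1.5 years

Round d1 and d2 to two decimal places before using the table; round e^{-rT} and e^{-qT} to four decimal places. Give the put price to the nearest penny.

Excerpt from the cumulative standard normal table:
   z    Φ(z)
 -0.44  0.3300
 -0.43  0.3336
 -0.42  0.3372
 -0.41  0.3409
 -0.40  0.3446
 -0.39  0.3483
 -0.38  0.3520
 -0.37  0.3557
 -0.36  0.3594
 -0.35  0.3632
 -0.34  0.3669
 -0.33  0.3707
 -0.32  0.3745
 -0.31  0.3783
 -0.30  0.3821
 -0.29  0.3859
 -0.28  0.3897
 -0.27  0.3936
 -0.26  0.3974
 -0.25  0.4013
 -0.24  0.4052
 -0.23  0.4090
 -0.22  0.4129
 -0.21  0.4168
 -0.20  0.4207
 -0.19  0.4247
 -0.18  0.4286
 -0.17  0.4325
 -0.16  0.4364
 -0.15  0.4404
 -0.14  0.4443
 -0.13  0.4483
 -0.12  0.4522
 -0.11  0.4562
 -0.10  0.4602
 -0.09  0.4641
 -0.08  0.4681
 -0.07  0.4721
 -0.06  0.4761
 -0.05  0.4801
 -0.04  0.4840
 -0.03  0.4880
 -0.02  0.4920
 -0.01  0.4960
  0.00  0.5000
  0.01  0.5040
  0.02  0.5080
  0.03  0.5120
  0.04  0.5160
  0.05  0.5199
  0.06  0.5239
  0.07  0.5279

£48.33

σ√T = 0.38 × 1.2247 = 0.4654
ln(S/K) + (r − q + σ²/2)T = ln(364/367) + (0.084 − 0.023 + 0.38²/2)·1.5 = -0.0082 + 0.1998 = 0.1916
d₁ = 0.1916 / 0.4654 = 0.4117 ≈ 0.41
d₂ = d₁ − σ√T = 0.4117 − 0.4654 = -0.0537 ≈ -0.05
e^(−qT) = e^(−0.023·1.5) = 0.9661;  e^(−rT) = e^(−0.084·1.5) = 0.8816
N(−d₂) = N(0.05) = 0.5199;  N(−d₁) = N(-0.41) = 0.3409
P = 367·0.8816·0.5199 − 364·0.9661·0.3409 = 168.2122 − 119.8810 = 48.3312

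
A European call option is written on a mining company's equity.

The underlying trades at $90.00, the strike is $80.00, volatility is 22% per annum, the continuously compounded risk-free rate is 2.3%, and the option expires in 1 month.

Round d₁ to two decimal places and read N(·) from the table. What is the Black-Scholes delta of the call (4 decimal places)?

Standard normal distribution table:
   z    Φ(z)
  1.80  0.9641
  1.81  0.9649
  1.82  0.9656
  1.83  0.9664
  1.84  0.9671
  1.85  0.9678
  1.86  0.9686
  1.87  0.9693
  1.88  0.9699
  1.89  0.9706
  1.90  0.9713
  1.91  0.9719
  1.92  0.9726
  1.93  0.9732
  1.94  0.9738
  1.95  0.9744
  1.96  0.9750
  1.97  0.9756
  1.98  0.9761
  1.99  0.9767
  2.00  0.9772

σ√T = 0.22·√0.08333 = 0.0635
d₁ = [ln(90/80) + (0.023 + 0.22²/2)·0.08333] / 0.0635 = [0.1178 + 0.0039] / 0.0635 = 1.9165 ≈ 1.92
N(d₁) = N(1.92) = 0.9726
Δ_call = N(d₁) = 0.9726

0.9726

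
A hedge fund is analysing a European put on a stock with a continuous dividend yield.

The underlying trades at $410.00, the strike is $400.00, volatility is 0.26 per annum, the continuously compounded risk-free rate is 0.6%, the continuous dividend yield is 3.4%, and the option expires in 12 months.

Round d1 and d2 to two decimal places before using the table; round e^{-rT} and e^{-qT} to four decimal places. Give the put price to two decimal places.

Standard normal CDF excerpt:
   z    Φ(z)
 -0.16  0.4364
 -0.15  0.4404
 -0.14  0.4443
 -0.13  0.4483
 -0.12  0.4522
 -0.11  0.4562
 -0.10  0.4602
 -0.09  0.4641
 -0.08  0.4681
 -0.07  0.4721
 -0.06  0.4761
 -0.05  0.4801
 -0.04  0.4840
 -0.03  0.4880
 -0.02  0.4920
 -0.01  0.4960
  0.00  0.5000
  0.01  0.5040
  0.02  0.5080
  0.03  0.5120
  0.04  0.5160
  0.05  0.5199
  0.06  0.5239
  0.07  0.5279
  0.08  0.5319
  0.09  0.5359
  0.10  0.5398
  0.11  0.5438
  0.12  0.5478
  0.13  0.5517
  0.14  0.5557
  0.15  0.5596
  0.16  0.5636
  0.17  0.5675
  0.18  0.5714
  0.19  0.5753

T = 1;  σ√T = 0.2600
ln(S/K) + (r − q + σ²/2)T = ln(410/400) + (0.006 − 0.034 + 0.26²/2)·1 = 0.0247 + 0.0058 = 0.0305
d₁ = 0.0305 / 0.2600 = 0.1173 ≈ 0.12
d₂ = d₁ − σ√T = 0.1173 − 0.2600 = -0.1427 ≈ -0.14
e^(−qT) = e^(−0.034·1) = 0.9666;  e^(−rT) = e^(−0.006·1) = 0.9940
P = 400·0.9940·N(0.14) − 410·0.9666·N(-0.12) = 400·0.9940·0.5557 − 410·0.9666·0.4522 = 220.9463 − 179.2096 = 41.7367

$41.74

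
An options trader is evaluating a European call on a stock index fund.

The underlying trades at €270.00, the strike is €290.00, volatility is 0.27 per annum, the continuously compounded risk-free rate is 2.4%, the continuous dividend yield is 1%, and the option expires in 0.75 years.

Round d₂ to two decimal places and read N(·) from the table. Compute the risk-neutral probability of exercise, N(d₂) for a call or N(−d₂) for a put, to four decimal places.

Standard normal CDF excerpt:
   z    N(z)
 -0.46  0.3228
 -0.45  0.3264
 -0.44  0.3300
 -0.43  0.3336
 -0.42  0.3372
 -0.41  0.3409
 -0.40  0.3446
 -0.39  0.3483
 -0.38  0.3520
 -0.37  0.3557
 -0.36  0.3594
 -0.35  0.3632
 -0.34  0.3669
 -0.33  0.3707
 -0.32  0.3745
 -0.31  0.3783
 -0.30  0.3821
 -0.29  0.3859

T = 0.75;  σ√T = 0.2338
ln(S/K) + (r − q + σ²/2)T = ln(270/290) + (0.024 − 0.01 + 0.27²/2)·0.75 = -0.0715 + 0.0378 = -0.0336
d₁ = -0.0336 / 0.2338 = -0.1438 → -0.14
d₂ = d₁ − σ√T = -0.1438 − 0.2338 = -0.3776 → -0.38
Pr(exercise) under Q = N(d₂) = 0.3520

0.3520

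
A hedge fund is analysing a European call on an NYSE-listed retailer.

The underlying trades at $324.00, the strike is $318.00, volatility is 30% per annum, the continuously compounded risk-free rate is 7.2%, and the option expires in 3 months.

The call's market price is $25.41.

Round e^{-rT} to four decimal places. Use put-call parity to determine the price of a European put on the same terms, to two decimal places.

$13.75

exp(−rT) = exp(−0.072·0.25) = 0.9822
Put-call parity: C − P = S − K·e^(−rT) = 324 − 318·0.9822 = 324 − 312.3396 = 11.6604
P = C − (C − P) = 25.41 − (11.6604) = 13.7496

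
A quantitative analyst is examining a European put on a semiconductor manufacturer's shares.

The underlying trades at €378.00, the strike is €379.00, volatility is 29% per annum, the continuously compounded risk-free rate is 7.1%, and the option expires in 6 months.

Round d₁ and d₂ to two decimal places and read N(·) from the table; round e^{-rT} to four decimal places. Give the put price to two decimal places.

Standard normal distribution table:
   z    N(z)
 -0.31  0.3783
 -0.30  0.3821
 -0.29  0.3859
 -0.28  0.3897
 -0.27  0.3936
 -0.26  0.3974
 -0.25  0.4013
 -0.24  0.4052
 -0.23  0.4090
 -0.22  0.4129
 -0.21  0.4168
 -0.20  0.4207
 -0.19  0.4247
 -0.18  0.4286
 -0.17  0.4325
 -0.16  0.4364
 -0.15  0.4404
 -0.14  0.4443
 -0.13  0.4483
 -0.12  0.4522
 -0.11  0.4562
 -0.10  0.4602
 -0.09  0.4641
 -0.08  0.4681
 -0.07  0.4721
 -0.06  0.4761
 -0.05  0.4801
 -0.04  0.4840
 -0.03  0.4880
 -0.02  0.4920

€23.93

σ√T = 0.29·√0.5 = 0.2051
d₁ = [ln(378/379) + (0.071 + 0.29²/2)·0.5] / 0.2051 = [-0.0026 + 0.0565] / 0.2051 = 0.2628 ⇒ 0.26
d₂ = d₁ − σ√T = 0.2628 − 0.2051 = 0.0577 ⇒ 0.06
e^(−rT) = e^(−0.071·0.5) = 0.9651
N(−d₂) = N(-0.06) = 0.4761;  N(−d₁) = N(-0.26) = 0.3974
P = 379·0.9651·0.4761 − 378·0.3974 = 174.1445 − 150.2172 = 23.9273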